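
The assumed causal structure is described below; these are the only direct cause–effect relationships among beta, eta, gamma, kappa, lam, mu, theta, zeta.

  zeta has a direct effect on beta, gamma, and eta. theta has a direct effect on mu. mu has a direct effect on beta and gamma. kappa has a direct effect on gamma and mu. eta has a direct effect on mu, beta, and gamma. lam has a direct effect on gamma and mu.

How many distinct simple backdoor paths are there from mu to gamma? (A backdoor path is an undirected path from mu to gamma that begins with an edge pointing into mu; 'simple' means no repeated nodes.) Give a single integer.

A backdoor path from mu to gamma is any simple undirected path whose first edge points into mu (i.e. leaves mu via a parent).
Parents of mu: {eta, kappa, lam, theta}.
Enumerating:
  P1: mu <- kappa -> gamma
  P2: mu <- lam -> gamma
  P3: mu <- eta <- zeta -> gamma
  P4: mu <- eta -> gamma
  P5: mu <- eta -> beta <- zeta -> gamma
That exhausts the simple backdoor paths. Count: 5.

5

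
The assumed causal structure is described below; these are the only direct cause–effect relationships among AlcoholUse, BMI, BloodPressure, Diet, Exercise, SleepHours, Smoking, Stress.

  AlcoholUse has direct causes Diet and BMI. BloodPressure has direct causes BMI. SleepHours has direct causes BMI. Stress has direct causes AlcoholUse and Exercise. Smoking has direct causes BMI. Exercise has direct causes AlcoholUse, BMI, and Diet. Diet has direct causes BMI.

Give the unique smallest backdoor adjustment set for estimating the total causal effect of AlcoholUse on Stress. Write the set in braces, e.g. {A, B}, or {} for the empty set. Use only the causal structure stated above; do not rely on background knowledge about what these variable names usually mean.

{BMI, Diet}

Variables eligible for adjustment (non-descendants of AlcoholUse, excluding AlcoholUse and Stress): {BMI, BloodPressure, Diet, SleepHours, Smoking}.
Backdoor paths from AlcoholUse to Stress:
  P1: AlcoholUse <- BMI -> Diet -> Exercise -> Stress
  P2: AlcoholUse <- BMI -> Exercise -> Stress
  P3: AlcoholUse <- Diet <- BMI -> Exercise -> Stress
  P4: AlcoholUse <- Diet -> Exercise -> Stress
The empty set is not sufficient: P1 (AlcoholUse <- BMI -> Diet -> Exercise -> Stress) has no collider blocking it and no conditioned non-collider, so it is open.
Try {BMI, Diet}:
  P1: blocked at fork node BMI ∈ conditioning set.
  P2: blocked at fork node BMI ∈ conditioning set.
  P3: blocked at chain node Diet ∈ conditioning set.
  P4: blocked at fork node Diet ∈ conditioning set.
{BMI, Diet} contains no descendant of AlcoholUse and blocks every backdoor path.
Every element of {BMI, Diet} is needed (dropping BMI leaves P2 open; dropping Diet leaves P4 open), so no proper subset is valid.
Among all size-2 subsets of the eligible variables, only {BMI, Diet} blocks every backdoor path, so it is the unique smallest valid adjustment set.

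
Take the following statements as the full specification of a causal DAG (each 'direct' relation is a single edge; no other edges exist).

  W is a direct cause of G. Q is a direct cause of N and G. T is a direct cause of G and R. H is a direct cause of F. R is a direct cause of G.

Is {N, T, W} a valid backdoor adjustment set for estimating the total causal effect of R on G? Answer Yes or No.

Backdoor paths from R to G (paths whose first edge points into R):
  P1: R <- T -> G
Condition 1 (no descendant of R in the set): holds — descendants of R are {G}; none are in {N, T, W}.
Condition 2 (every backdoor path blocked by {N, T, W}):
  P1: blocked at fork node T ∈ conditioning set.
{N, T, W} satisfies the backdoor criterion.

Yes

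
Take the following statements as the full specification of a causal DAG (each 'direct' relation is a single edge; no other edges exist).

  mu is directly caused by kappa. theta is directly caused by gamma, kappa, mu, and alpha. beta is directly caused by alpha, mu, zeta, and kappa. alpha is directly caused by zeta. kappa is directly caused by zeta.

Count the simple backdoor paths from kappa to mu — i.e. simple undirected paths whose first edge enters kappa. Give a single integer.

A backdoor path from kappa to mu is any simple undirected path whose first edge points into kappa (i.e. leaves kappa via a parent).
Parents of kappa: {zeta}.
Enumerating:
  P1: kappa <- zeta -> alpha -> beta <- mu
  P2: kappa <- zeta -> alpha -> theta <- mu
  P3: kappa <- zeta -> beta <- alpha -> theta <- mu
  P4: kappa <- zeta -> beta <- mu
That exhausts the simple backdoor paths. Count: 4.

4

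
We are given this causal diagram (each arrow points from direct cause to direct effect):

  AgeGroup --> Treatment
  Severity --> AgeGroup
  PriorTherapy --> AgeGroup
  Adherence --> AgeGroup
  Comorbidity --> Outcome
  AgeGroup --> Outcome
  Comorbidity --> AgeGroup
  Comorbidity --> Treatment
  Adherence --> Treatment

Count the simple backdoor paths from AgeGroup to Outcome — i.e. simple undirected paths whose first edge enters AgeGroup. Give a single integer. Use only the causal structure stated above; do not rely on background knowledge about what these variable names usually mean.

A backdoor path from AgeGroup to Outcome is any simple undirected path whose first edge points into AgeGroup (i.e. leaves AgeGroup via a parent).
Parents of AgeGroup: {Adherence, Comorbidity, PriorTherapy, Severity}.
Enumerating:
  P1: AgeGroup <- Adherence -> Treatment <- Comorbidity -> Outcome
  P2: AgeGroup <- Comorbidity -> Outcome
That exhausts the simple backdoor paths. Count: 2.

2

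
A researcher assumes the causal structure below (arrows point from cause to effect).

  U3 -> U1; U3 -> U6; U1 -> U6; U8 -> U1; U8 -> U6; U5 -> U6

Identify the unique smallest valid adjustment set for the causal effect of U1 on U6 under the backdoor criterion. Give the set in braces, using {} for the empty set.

Variables eligible for adjustment (non-descendants of U1, excluding U1 and U6): {U3, U5, U8}.
Backdoor paths from U1 to U6:
  P1: U1 <- U8 -> U6
  P2: U1 <- U3 -> U6
The empty set is not sufficient: P1 (U1 <- U8 -> U6) has no collider blocking it and no conditioned non-collider, so it is open.
Try {U3, U8}:
  P1: blocked at fork node U8 ∈ conditioning set.
  P2: blocked at fork node U3 ∈ conditioning set.
{U3, U8} contains no descendant of U1 and blocks every backdoor path.
Every element of {U3, U8} is needed (dropping U3 leaves P2 open; dropping U8 leaves P1 open), so no proper subset is valid.
Among all size-2 subsets of the eligible variables, only {U3, U8} blocks every backdoor path, so it is the unique smallest valid adjustment set.

{U3, U8}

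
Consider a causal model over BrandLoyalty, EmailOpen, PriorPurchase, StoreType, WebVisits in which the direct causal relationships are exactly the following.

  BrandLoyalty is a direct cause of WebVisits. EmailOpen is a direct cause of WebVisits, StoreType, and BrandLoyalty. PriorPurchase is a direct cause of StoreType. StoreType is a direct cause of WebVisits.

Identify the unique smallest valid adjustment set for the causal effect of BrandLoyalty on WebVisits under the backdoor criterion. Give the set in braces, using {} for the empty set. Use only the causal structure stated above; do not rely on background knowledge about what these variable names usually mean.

{EmailOpen}

Variables eligible for adjustment (non-descendants of BrandLoyalty, excluding BrandLoyalty and WebVisits): {EmailOpen, PriorPurchase, StoreType}.
Backdoor paths from BrandLoyalty to WebVisits:
  P1: BrandLoyalty <- EmailOpen -> StoreType -> WebVisits
  P2: BrandLoyalty <- EmailOpen -> WebVisits
The empty set is not sufficient: P1 (BrandLoyalty <- EmailOpen -> StoreType -> WebVisits) has no collider blocking it and no conditioned non-collider, so it is open.
Try {EmailOpen}:
  P1: blocked at fork node EmailOpen ∈ conditioning set.
  P2: blocked at fork node EmailOpen ∈ conditioning set.
{EmailOpen} contains no descendant of BrandLoyalty and blocks every backdoor path.
No other singleton works — e.g. {PriorPurchase} leaves P1 open — so {EmailOpen} is the unique smallest valid adjustment set.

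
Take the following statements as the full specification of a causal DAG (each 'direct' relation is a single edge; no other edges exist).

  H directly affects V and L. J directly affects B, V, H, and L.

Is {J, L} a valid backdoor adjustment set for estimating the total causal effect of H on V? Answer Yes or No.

Backdoor paths from H to V (paths whose first edge points into H):
  P1: H <- J -> V
Condition 1 (no descendant of H in the set): FAILS — L is a descendant of H.
Condition 2 (every backdoor path blocked by {J, L}):
  P1: blocked at fork node J ∈ conditioning set.
{J, L} does not satisfy the backdoor criterion.

No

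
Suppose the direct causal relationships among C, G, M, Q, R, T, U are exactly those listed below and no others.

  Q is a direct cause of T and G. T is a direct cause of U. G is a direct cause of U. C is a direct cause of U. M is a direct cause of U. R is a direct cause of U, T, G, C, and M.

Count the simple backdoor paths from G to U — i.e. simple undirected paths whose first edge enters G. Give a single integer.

A backdoor path from G to U is any simple undirected path whose first edge points into G (i.e. leaves G via a parent).
Parents of G: {Q, R}.
Enumerating:
  P1: G <- R -> C -> U
  P2: G <- R -> M -> U
  P3: G <- R -> T -> U
  P4: G <- R -> U
  P5: G <- Q -> T <- R -> C -> U
  P6: G <- Q -> T <- R -> M -> U
  P7: G <- Q -> T <- R -> U
  P8: G <- Q -> T -> U
That exhausts the simple backdoor paths. Count: 8.

8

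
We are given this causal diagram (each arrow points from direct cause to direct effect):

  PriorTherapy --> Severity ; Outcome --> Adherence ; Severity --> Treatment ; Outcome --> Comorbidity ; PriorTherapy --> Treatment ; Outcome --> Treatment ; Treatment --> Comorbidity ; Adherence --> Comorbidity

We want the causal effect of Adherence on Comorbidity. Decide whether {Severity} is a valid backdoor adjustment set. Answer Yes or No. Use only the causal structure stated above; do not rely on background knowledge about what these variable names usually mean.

No

Backdoor paths from Adherence to Comorbidity (paths whose first edge points into Adherence):
  P1: Adherence <- Outcome -> Treatment -> Comorbidity
  P2: Adherence <- Outcome -> Comorbidity
Condition 1 (no descendant of Adherence in the set): holds — descendants of Adherence are {Comorbidity}; none are in {Severity}.
Condition 2 (every backdoor path blocked by {Severity}):
  P1: open — no interior node is in the conditioning set.
  P2: open — no interior node is in the conditioning set.
{Severity} does not satisfy the backdoor criterion.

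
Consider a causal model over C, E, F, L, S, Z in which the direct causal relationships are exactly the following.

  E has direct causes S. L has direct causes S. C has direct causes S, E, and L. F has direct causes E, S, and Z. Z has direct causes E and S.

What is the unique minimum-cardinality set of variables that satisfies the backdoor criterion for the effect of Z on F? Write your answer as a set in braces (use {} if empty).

{E, S}

Variables eligible for adjustment (non-descendants of Z, excluding Z and F): {C, E, L, S}.
Backdoor paths from Z to F:
  P1: Z <- S -> E -> F
  P2: Z <- S -> L -> C <- E -> F
  P3: Z <- S -> C <- E -> F
  P4: Z <- S -> F
  P5: Z <- E <- S -> F
  P6: Z <- E -> C <- S -> F
  P7: Z <- E -> C <- L <- S -> F
  P8: Z <- E -> F
The empty set is not sufficient: P1 (Z <- S -> E -> F) has no collider blocking it and no conditioned non-collider, so it is open.
Try {E, S}:
  P1: blocked at fork node S ∈ conditioning set.
  P2: blocked at fork node S ∈ conditioning set.
  P3: blocked at fork node S ∈ conditioning set.
  P4: blocked at fork node S ∈ conditioning set.
  P5: blocked at chain node E ∈ conditioning set.
  P6: blocked at fork node E ∈ conditioning set.
  P7: blocked at fork node E ∈ conditioning set.
  P8: blocked at fork node E ∈ conditioning set.
{E, S} contains no descendant of Z and blocks every backdoor path.
Every element of {E, S} is needed (dropping E leaves P8 open; dropping S leaves P4 open), so no proper subset is valid.
Among all size-2 subsets of the eligible variables, only {E, S} blocks every backdoor path, so it is the unique smallest valid adjustment set.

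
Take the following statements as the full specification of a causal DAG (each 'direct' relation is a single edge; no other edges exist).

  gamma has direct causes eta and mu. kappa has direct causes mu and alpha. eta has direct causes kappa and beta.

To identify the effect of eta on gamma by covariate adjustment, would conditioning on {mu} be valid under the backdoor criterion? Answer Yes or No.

Backdoor paths from eta to gamma (paths whose first edge points into eta):
  P1: eta <- kappa <- mu -> gamma
Condition 1 (no descendant of eta in the set): holds — descendants of eta are {gamma}; none are in {mu}.
Condition 2 (every backdoor path blocked by {mu}):
  P1: blocked at fork node mu ∈ conditioning set.
{mu} satisfies the backdoor criterion.

Yes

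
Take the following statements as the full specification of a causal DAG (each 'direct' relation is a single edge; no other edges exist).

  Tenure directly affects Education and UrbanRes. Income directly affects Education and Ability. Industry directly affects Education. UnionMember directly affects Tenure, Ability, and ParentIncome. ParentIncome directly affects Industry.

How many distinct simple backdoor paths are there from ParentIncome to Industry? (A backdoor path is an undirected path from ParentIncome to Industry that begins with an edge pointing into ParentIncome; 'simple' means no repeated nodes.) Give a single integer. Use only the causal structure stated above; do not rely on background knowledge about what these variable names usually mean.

A backdoor path from ParentIncome to Industry is any simple undirected path whose first edge points into ParentIncome (i.e. leaves ParentIncome via a parent).
Parents of ParentIncome: {UnionMember}.
Enumerating:
  P1: ParentIncome <- UnionMember -> Tenure -> Education <- Industry
  P2: ParentIncome <- UnionMember -> Ability <- Income -> Education <- Industry
That exhausts the simple backdoor paths. Count: 2.

2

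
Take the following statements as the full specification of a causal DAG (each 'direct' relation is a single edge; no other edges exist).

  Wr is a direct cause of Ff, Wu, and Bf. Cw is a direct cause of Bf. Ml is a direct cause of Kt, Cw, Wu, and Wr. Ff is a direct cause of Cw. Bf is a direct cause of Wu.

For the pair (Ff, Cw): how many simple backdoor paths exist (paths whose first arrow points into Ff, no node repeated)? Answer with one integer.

6

A backdoor path from Ff to Cw is any simple undirected path whose first edge points into Ff (i.e. leaves Ff via a parent).
Parents of Ff: {Wr}.
Enumerating:
  P1: Ff <- Wr <- Ml -> Cw
  P2: Ff <- Wr <- Ml -> Wu <- Bf <- Cw
  P3: Ff <- Wr -> Bf <- Cw
  P4: Ff <- Wr -> Bf -> Wu <- Ml -> Cw
  P5: Ff <- Wr -> Wu <- Ml -> Cw
  P6: Ff <- Wr -> Wu <- Bf <- Cw
That exhausts the simple backdoor paths. Count: 6.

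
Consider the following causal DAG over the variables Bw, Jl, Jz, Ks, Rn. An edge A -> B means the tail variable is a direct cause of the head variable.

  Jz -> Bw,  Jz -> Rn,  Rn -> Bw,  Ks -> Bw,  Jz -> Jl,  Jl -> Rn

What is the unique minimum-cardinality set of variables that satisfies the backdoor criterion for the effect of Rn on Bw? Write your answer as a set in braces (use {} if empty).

{Jz}

Variables eligible for adjustment (non-descendants of Rn, excluding Rn and Bw): {Jl, Jz, Ks}.
Backdoor paths from Rn to Bw:
  P1: Rn <- Jz -> Bw
  P2: Rn <- Jl <- Jz -> Bw
The empty set is not sufficient: P1 (Rn <- Jz -> Bw) has no collider blocking it and no conditioned non-collider, so it is open.
Try {Jz}:
  P1: blocked at fork node Jz ∈ conditioning set.
  P2: blocked at fork node Jz ∈ conditioning set.
{Jz} contains no descendant of Rn and blocks every backdoor path.
No other singleton works — e.g. {Jl} leaves P1 open — so {Jz} is the unique smallest valid adjustment set.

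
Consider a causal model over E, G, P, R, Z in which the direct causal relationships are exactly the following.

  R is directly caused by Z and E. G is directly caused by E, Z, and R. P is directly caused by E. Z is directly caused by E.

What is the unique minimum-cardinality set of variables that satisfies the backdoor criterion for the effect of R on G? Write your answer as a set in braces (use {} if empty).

{E, Z}

Variables eligible for adjustment (non-descendants of R, excluding R and G): {E, P, Z}.
Backdoor paths from R to G:
  P1: R <- E -> Z -> G
  P2: R <- E -> G
  P3: R <- Z <- E -> G
  P4: R <- Z -> G
The empty set is not sufficient: P1 (R <- E -> Z -> G) has no collider blocking it and no conditioned non-collider, so it is open.
Try {E, Z}:
  P1: blocked at fork node E ∈ conditioning set.
  P2: blocked at fork node E ∈ conditioning set.
  P3: blocked at chain node Z ∈ conditioning set.
  P4: blocked at fork node Z ∈ conditioning set.
{E, Z} contains no descendant of R and blocks every backdoor path.
Every element of {E, Z} is needed (dropping E leaves P2 open; dropping Z leaves P4 open), so no proper subset is valid.
Among all size-2 subsets of the eligible variables, only {E, Z} blocks every backdoor path, so it is the unique smallest valid adjustment set.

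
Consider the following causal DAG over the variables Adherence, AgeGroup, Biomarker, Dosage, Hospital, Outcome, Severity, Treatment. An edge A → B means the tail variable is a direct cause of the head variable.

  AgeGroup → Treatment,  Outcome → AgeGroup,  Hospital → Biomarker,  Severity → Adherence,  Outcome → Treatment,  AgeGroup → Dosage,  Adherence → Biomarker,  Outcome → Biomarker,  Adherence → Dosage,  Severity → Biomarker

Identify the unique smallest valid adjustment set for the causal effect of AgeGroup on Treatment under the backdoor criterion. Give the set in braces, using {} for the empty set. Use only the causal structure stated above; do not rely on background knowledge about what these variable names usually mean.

{Outcome}

Variables eligible for adjustment (non-descendants of AgeGroup, excluding AgeGroup and Treatment): {Adherence, Biomarker, Hospital, Outcome, Severity}.
Backdoor paths from AgeGroup to Treatment:
  P1: AgeGroup <- Outcome -> Treatment
The empty set is not sufficient: P1 (AgeGroup <- Outcome -> Treatment) has no collider blocking it and no conditioned non-collider, so it is open.
Try {Outcome}:
  P1: blocked at fork node Outcome ∈ conditioning set.
{Outcome} contains no descendant of AgeGroup and blocks every backdoor path.
No other singleton works — e.g. {Severity} leaves P1 open — so {Outcome} is the unique smallest valid adjustment set.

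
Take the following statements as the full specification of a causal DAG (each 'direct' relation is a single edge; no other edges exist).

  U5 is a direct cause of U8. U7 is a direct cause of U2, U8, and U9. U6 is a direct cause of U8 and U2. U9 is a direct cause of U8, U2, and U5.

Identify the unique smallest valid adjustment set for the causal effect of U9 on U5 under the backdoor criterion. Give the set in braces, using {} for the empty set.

{}

Variables eligible for adjustment (non-descendants of U9, excluding U9 and U5): {U6, U7}.
Backdoor paths from U9 to U5:
  P1: U9 <- U7 -> U2 <- U6 -> U8 <- U5
  P2: U9 <- U7 -> U8 <- U5
Each backdoor path contains an unconditioned collider, so every path is already blocked with the empty conditioning set:
  P1: blocked at collider U2 (neither it nor any descendant is in the conditioning set).
  P2: blocked at collider U8 (neither it nor any descendant is in the conditioning set).
The empty set is therefore the unique smallest valid set.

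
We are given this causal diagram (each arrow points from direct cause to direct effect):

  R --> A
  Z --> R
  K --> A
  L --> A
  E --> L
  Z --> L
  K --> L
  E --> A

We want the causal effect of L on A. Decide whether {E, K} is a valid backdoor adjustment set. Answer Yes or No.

Backdoor paths from L to A (paths whose first edge points into L):
  P1: L <- Z -> R -> A
  P2: L <- K -> A
  P3: L <- E -> A
Condition 1 (no descendant of L in the set): holds — descendants of L are {A}; none are in {E, K}.
Condition 2 (every backdoor path blocked by {E, K}):
  P1: open — no interior node is in the conditioning set.
  P2: blocked at fork node K ∈ conditioning set.
  P3: blocked at fork node E ∈ conditioning set.
{E, K} does not satisfy the backdoor criterion.

No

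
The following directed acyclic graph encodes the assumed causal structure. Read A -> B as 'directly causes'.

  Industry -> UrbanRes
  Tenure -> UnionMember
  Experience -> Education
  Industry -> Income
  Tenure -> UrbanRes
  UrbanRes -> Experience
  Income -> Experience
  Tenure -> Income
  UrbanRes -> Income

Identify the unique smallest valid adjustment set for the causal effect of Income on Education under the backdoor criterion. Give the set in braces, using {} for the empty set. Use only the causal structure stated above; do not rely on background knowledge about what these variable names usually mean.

{UrbanRes}

Variables eligible for adjustment (non-descendants of Income, excluding Income and Education): {Industry, Tenure, UnionMember, UrbanRes}.
Backdoor paths from Income to Education:
  P1: Income <- Tenure -> UrbanRes -> Experience -> Education
  P2: Income <- Industry -> UrbanRes -> Experience -> Education
  P3: Income <- UrbanRes -> Experience -> Education
The empty set is not sufficient: P1 (Income <- Tenure -> UrbanRes -> Experience -> Education) has no collider blocking it and no conditioned non-collider, so it is open.
Try {UrbanRes}:
  P1: blocked at chain node UrbanRes ∈ conditioning set.
  P2: blocked at chain node UrbanRes ∈ conditioning set.
  P3: blocked at fork node UrbanRes ∈ conditioning set.
{UrbanRes} contains no descendant of Income and blocks every backdoor path.
No other singleton works — e.g. {Tenure} leaves P2 open — so {UrbanRes} is the unique smallest valid adjustment set.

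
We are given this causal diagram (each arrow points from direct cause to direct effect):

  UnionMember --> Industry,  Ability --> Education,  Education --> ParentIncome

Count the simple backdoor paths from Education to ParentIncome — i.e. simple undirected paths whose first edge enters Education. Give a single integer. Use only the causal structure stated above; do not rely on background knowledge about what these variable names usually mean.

A backdoor path from Education to ParentIncome is any simple undirected path whose first edge points into Education (i.e. leaves Education via a parent).
Parents of Education: {Ability}.
No simple path from any parent of Education reaches ParentIncome without revisiting Education, so there are no backdoor paths.

0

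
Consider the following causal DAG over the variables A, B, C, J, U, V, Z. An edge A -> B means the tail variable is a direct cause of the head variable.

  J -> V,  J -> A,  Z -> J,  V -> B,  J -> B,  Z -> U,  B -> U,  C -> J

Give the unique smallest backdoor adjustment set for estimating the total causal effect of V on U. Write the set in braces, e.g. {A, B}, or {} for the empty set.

{J}

Variables eligible for adjustment (non-descendants of V, excluding V and U): {A, C, J, Z}.
Backdoor paths from V to U:
  P1: V <- J <- Z -> U
  P2: V <- J -> B -> U
The empty set is not sufficient: P1 (V <- J <- Z -> U) has no collider blocking it and no conditioned non-collider, so it is open.
Try {J}:
  P1: blocked at chain node J ∈ conditioning set.
  P2: blocked at fork node J ∈ conditioning set.
{J} contains no descendant of V and blocks every backdoor path.
No other singleton works — e.g. {C} leaves P1 open — so {J} is the unique smallest valid adjustment set.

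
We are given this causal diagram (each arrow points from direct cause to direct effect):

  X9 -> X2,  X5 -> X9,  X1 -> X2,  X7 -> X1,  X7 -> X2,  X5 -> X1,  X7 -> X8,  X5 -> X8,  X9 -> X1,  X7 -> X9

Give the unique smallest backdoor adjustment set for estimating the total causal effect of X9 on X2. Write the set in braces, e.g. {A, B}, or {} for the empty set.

Variables eligible for adjustment (non-descendants of X9, excluding X9 and X2): {X5, X7, X8}.
Backdoor paths from X9 to X2:
  P1: X9 <- X5 -> X8 <- X7 -> X1 -> X2
  P2: X9 <- X5 -> X8 <- X7 -> X2
  P3: X9 <- X5 -> X1 <- X7 -> X2
  P4: X9 <- X5 -> X1 -> X2
  P5: X9 <- X7 -> X8 <- X5 -> X1 -> X2
  P6: X9 <- X7 -> X1 -> X2
  P7: X9 <- X7 -> X2
The empty set is not sufficient: P4 (X9 <- X5 -> X1 -> X2) has no collider blocking it and no conditioned non-collider, so it is open.
Try {X5, X7}:
  P1: blocked at fork node X5 ∈ conditioning set.
  P2: blocked at fork node X5 ∈ conditioning set.
  P3: blocked at fork node X5 ∈ conditioning set.
  P4: blocked at fork node X5 ∈ conditioning set.
  P5: blocked at fork node X7 ∈ conditioning set.
  P6: blocked at fork node X7 ∈ conditioning set.
  P7: blocked at fork node X7 ∈ conditioning set.
{X5, X7} contains no descendant of X9 and blocks every backdoor path.
Every element of {X5, X7} is needed (dropping X5 leaves P4 open; dropping X7 leaves P6 open), so no proper subset is valid.
Among all size-2 subsets of the eligible variables, only {X5, X7} blocks every backdoor path, so it is the unique smallest valid adjustment set.

{X5, X7}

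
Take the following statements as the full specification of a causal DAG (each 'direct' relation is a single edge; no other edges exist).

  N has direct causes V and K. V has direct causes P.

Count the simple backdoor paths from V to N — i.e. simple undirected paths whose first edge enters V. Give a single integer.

0

A backdoor path from V to N is any simple undirected path whose first edge points into V (i.e. leaves V via a parent).
Parents of V: {P}.
No simple path from any parent of V reaches N without revisiting V, so there are no backdoor paths.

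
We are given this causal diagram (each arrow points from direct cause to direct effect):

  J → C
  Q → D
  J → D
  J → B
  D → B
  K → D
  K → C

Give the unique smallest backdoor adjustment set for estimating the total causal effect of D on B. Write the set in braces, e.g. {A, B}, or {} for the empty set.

Variables eligible for adjustment (non-descendants of D, excluding D and B): {C, J, K, Q}.
Backdoor paths from D to B:
  P1: D <- J -> B
  P2: D <- K -> C <- J -> B
The empty set is not sufficient: P1 (D <- J -> B) has no collider blocking it and no conditioned non-collider, so it is open.
Try {J}:
  P1: blocked at fork node J ∈ conditioning set.
  P2: blocked at collider C (neither it nor any descendant is in the conditioning set).
{J} contains no descendant of D and blocks every backdoor path.
No other singleton works — e.g. {K} leaves P1 open — so {J} is the unique smallest valid adjustment set.

{J}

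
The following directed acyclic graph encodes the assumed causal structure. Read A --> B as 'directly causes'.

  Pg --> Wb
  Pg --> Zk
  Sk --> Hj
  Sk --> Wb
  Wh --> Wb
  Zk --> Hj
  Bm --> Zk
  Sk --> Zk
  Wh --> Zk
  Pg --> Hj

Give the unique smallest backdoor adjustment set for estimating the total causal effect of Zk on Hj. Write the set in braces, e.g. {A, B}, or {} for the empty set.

Variables eligible for adjustment (non-descendants of Zk, excluding Zk and Hj): {Bm, Pg, Sk, Wb, Wh}.
Backdoor paths from Zk to Hj:
  P1: Zk <- Wh -> Wb <- Sk -> Hj
  P2: Zk <- Wh -> Wb <- Pg -> Hj
  P3: Zk <- Sk -> Hj
  P4: Zk <- Sk -> Wb <- Pg -> Hj
  P5: Zk <- Pg -> Hj
  P6: Zk <- Pg -> Wb <- Sk -> Hj
The empty set is not sufficient: P3 (Zk <- Sk -> Hj) has no collider blocking it and no conditioned non-collider, so it is open.
Try {Pg, Sk}:
  P1: blocked at collider Wb (neither it nor any descendant is in the conditioning set).
  P2: blocked at collider Wb (neither it nor any descendant is in the conditioning set).
  P3: blocked at fork node Sk ∈ conditioning set.
  P4: blocked at fork node Sk ∈ conditioning set.
  P5: blocked at fork node Pg ∈ conditioning set.
  P6: blocked at fork node Pg ∈ conditioning set.
{Pg, Sk} contains no descendant of Zk and blocks every backdoor path.
Every element of {Pg, Sk} is needed (dropping Pg leaves P5 open; dropping Sk leaves P3 open), so no proper subset is valid.
Among all size-2 subsets of the eligible variables, only {Pg, Sk} blocks every backdoor path, so it is the unique smallest valid adjustment set.

{Pg, Sk}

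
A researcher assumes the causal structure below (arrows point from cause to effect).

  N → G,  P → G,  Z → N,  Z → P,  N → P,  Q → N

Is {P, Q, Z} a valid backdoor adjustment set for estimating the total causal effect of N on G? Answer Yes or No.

No

Backdoor paths from N to G (paths whose first edge points into N):
  P1: N <- Z -> P -> G
Condition 1 (no descendant of N in the set): FAILS — P is a descendant of N.
Condition 2 (every backdoor path blocked by {P, Q, Z}):
  P1: blocked at fork node Z ∈ conditioning set.
{P, Q, Z} does not satisfy the backdoor criterion.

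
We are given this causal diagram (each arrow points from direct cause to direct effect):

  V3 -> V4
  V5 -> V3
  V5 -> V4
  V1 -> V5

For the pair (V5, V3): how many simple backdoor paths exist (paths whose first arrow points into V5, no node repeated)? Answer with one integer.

A backdoor path from V5 to V3 is any simple undirected path whose first edge points into V5 (i.e. leaves V5 via a parent).
Parents of V5: {V1}.
No simple path from any parent of V5 reaches V3 without revisiting V5, so there are no backdoor paths.

0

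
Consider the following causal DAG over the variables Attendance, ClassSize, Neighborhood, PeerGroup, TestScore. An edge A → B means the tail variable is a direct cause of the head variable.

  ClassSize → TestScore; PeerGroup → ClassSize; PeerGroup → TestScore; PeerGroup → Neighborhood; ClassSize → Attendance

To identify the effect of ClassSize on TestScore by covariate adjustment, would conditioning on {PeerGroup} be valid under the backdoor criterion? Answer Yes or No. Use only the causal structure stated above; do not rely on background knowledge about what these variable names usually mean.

Backdoor paths from ClassSize to TestScore (paths whose first edge points into ClassSize):
  P1: ClassSize <- PeerGroup -> TestScore
Condition 1 (no descendant of ClassSize in the set): holds — descendants of ClassSize are {Attendance, TestScore}; none are in {PeerGroup}.
Condition 2 (every backdoor path blocked by {PeerGroup}):
  P1: blocked at fork node PeerGroup ∈ conditioning set.
{PeerGroup} satisfies the backdoor criterion.

Yes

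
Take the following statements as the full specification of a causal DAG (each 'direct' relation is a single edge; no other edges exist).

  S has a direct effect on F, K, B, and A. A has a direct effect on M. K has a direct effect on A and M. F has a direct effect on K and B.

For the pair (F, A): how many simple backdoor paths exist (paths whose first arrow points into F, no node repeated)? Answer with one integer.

A backdoor path from F to A is any simple undirected path whose first edge points into F (i.e. leaves F via a parent).
Parents of F: {S}.
Enumerating:
  P1: F <- S -> K -> A
  P2: F <- S -> K -> M <- A
  P3: F <- S -> A
That exhausts the simple backdoor paths. Count: 3.

3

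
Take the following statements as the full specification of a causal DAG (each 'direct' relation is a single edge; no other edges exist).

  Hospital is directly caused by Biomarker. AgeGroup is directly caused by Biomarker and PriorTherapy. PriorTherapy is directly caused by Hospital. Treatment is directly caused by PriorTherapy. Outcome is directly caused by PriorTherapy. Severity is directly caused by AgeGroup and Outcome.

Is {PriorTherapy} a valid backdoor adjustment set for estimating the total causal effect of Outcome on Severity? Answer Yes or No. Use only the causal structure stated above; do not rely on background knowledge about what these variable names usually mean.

Yes

Backdoor paths from Outcome to Severity (paths whose first edge points into Outcome):
  P1: Outcome <- PriorTherapy <- Hospital <- Biomarker -> AgeGroup -> Severity
  P2: Outcome <- PriorTherapy -> AgeGroup -> Severity
Condition 1 (no descendant of Outcome in the set): holds — descendants of Outcome are {Severity}; none are in {PriorTherapy}.
Condition 2 (every backdoor path blocked by {PriorTherapy}):
  P1: blocked at chain node PriorTherapy ∈ conditioning set.
  P2: blocked at fork node PriorTherapy ∈ conditioning set.
{PriorTherapy} satisfies the backdoor criterion.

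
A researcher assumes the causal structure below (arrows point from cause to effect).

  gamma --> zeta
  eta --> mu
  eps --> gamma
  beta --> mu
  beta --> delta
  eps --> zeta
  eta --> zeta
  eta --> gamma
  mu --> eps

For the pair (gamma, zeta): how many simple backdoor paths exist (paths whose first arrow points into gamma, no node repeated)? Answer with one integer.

A backdoor path from gamma to zeta is any simple undirected path whose first edge points into gamma (i.e. leaves gamma via a parent).
Parents of gamma: {eps, eta}.
Enumerating:
  P1: gamma <- eta -> mu -> eps -> zeta
  P2: gamma <- eta -> zeta
  P3: gamma <- eps <- mu <- eta -> zeta
  P4: gamma <- eps -> zeta
That exhausts the simple backdoor paths. Count: 4.

4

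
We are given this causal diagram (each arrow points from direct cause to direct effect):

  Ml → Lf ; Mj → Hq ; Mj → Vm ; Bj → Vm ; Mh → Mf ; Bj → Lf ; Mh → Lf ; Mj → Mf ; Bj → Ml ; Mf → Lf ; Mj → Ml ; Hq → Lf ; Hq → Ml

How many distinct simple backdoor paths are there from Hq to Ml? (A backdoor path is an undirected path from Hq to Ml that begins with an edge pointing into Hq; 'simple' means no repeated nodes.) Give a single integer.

7

A backdoor path from Hq to Ml is any simple undirected path whose first edge points into Hq (i.e. leaves Hq via a parent).
Parents of Hq: {Mj}.
Enumerating:
  P1: Hq <- Mj -> Vm <- Bj -> Ml
  P2: Hq <- Mj -> Vm <- Bj -> Lf <- Ml
  P3: Hq <- Mj -> Ml
  P4: Hq <- Mj -> Mf <- Mh -> Lf <- Bj -> Ml
  P5: Hq <- Mj -> Mf <- Mh -> Lf <- Ml
  P6: Hq <- Mj -> Mf -> Lf <- Bj -> Ml
  P7: Hq <- Mj -> Mf -> Lf <- Ml
That exhausts the simple backdoor paths. Count: 7.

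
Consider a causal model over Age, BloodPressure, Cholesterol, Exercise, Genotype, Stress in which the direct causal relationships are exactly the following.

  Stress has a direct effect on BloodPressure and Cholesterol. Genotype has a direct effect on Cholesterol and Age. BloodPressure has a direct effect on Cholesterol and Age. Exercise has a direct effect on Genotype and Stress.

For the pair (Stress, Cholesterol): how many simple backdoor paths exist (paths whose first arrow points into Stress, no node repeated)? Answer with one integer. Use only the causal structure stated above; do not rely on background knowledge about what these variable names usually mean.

A backdoor path from Stress to Cholesterol is any simple undirected path whose first edge points into Stress (i.e. leaves Stress via a parent).
Parents of Stress: {Exercise}.
Enumerating:
  P1: Stress <- Exercise -> Genotype -> Cholesterol
  P2: Stress <- Exercise -> Genotype -> Age <- BloodPressure -> Cholesterol
That exhausts the simple backdoor paths. Count: 2.

2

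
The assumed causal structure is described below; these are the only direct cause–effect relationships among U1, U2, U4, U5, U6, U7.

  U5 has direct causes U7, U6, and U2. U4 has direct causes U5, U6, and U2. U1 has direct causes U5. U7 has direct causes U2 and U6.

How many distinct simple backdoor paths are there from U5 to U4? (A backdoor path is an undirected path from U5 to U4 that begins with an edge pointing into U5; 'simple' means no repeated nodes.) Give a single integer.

6

A backdoor path from U5 to U4 is any simple undirected path whose first edge points into U5 (i.e. leaves U5 via a parent).
Parents of U5: {U2, U6, U7}.
Enumerating:
  P1: U5 <- U6 -> U7 <- U2 -> U4
  P2: U5 <- U6 -> U4
  P3: U5 <- U2 -> U7 <- U6 -> U4
  P4: U5 <- U2 -> U4
  P5: U5 <- U7 <- U6 -> U4
  P6: U5 <- U7 <- U2 -> U4
That exhausts the simple backdoor paths. Count: 6.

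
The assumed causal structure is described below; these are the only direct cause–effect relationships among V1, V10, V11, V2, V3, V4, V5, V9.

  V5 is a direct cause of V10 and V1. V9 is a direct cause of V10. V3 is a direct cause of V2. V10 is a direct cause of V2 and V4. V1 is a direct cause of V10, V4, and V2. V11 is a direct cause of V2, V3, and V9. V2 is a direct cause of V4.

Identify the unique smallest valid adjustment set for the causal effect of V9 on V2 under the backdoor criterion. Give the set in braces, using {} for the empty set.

{V11}

Variables eligible for adjustment (non-descendants of V9, excluding V9 and V2): {V1, V11, V3, V5}.
Backdoor paths from V9 to V2:
  P1: V9 <- V11 -> V3 -> V2
  P2: V9 <- V11 -> V2
The empty set is not sufficient: P1 (V9 <- V11 -> V3 -> V2) has no collider blocking it and no conditioned non-collider, so it is open.
Try {V11}:
  P1: blocked at fork node V11 ∈ conditioning set.
  P2: blocked at fork node V11 ∈ conditioning set.
{V11} contains no descendant of V9 and blocks every backdoor path.
No other singleton works — e.g. {V3} leaves P2 open — so {V11} is the unique smallest valid adjustment set.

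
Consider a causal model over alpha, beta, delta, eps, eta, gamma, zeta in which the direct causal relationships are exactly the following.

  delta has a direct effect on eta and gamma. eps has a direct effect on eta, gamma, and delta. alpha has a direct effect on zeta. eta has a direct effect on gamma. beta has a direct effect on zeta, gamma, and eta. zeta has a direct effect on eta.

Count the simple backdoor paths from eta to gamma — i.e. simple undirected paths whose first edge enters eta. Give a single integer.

A backdoor path from eta to gamma is any simple undirected path whose first edge points into eta (i.e. leaves eta via a parent).
Parents of eta: {beta, delta, eps, zeta}.
Enumerating:
  P1: eta <- eps -> delta -> gamma
  P2: eta <- eps -> gamma
  P3: eta <- delta <- eps -> gamma
  P4: eta <- delta -> gamma
  P5: eta <- beta -> gamma
  P6: eta <- zeta <- beta -> gamma
That exhausts the simple backdoor paths. Count: 6.

6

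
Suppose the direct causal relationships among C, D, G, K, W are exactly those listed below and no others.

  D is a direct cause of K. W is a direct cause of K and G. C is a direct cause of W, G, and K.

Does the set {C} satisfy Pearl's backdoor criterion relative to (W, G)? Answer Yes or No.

Yes

Backdoor paths from W to G (paths whose first edge points into W):
  P1: W <- C -> G
Condition 1 (no descendant of W in the set): holds — descendants of W are {G, K}; none are in {C}.
Condition 2 (every backdoor path blocked by {C}):
  P1: blocked at fork node C ∈ conditioning set.
{C} satisfies the backdoor criterion.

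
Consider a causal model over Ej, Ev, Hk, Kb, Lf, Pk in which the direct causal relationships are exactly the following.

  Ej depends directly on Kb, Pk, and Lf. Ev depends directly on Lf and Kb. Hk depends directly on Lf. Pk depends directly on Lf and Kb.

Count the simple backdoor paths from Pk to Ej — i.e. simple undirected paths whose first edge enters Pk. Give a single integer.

A backdoor path from Pk to Ej is any simple undirected path whose first edge points into Pk (i.e. leaves Pk via a parent).
Parents of Pk: {Kb, Lf}.
Enumerating:
  P1: Pk <- Kb -> Ev <- Lf -> Ej
  P2: Pk <- Kb -> Ej
  P3: Pk <- Lf -> Ev <- Kb -> Ej
  P4: Pk <- Lf -> Ej
That exhausts the simple backdoor paths. Count: 4.

4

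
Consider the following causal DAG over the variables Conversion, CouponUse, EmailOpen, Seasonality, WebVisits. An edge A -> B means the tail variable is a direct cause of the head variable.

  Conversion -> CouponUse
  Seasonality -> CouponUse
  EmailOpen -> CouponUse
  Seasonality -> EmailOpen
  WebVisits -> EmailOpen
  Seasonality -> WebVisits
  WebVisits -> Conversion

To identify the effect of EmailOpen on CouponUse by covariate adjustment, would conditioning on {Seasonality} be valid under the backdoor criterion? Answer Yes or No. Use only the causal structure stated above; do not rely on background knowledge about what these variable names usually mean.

No

Backdoor paths from EmailOpen to CouponUse (paths whose first edge points into EmailOpen):
  P1: EmailOpen <- Seasonality -> WebVisits -> Conversion -> CouponUse
  P2: EmailOpen <- Seasonality -> CouponUse
  P3: EmailOpen <- WebVisits <- Seasonality -> CouponUse
  P4: EmailOpen <- WebVisits -> Conversion -> CouponUse
Condition 1 (no descendant of EmailOpen in the set): holds — descendants of EmailOpen are {CouponUse}; none are in {Seasonality}.
Condition 2 (every backdoor path blocked by {Seasonality}):
  P1: blocked at fork node Seasonality ∈ conditioning set.
  P2: blocked at fork node Seasonality ∈ conditioning set.
  P3: blocked at fork node Seasonality ∈ conditioning set.
  P4: open — no interior node is in the conditioning set.
{Seasonality} does not satisfy the backdoor criterion.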